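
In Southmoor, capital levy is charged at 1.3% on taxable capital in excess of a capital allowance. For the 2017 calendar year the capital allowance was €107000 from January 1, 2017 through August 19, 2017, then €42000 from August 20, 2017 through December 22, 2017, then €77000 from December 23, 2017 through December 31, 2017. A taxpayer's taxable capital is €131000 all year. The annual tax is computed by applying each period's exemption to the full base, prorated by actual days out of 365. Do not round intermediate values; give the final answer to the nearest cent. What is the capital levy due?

January 1 – August 19, 2017: 231 days, exemption €107000 → (€131000 − €107000) × 1.3% × 231/365 = €197.4575
August 20 – December 22, 2017: 125 days, exemption €42000 → (€131000 − €42000) × 1.3% × 125/365 = €396.2329
December 23 – December 31, 2017: 9 days, exemption €77000 → (€131000 − €77000) × 1.3% × 9/365 = €17.3096
Total = €611.0000

€611.00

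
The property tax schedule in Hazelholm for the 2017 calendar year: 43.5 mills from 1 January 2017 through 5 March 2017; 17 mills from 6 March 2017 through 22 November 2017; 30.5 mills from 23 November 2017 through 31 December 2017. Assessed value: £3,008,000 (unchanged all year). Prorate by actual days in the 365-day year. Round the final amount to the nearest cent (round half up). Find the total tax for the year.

£69,451.84

1 January – 5 March 2017: 64 days at 43.5 mills → £3,008,000 × 4.35% × 64/365 = £22,943.2110
6 March – 22 November 2017: 262 days at 17 mills → £3,008,000 × 1.7% × 262/365 = £36,705.8411
23 November – 31 December 2017: 39 days at 30.5 mills → £3,008,000 × 3.05% × 39/365 = £9,802.7836
Total = £69,451.8356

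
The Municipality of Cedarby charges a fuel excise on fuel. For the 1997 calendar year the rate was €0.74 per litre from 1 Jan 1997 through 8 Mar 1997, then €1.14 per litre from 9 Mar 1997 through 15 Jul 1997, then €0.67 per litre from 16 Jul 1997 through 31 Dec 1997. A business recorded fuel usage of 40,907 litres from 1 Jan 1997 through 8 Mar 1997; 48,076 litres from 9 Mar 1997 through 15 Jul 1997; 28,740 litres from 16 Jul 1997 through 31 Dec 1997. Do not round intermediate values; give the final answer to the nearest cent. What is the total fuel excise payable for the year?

1 Jan – 8 Mar 1997: 40,907 litres at €0.74/litre → €30,271.18
9 Mar – 15 Jul 1997: 48,076 litres at €1.14/litre → €54,806.64
16 Jul – 31 Dec 1997: 28,740 litres at €0.67/litre → €19,255.80

€104,333.62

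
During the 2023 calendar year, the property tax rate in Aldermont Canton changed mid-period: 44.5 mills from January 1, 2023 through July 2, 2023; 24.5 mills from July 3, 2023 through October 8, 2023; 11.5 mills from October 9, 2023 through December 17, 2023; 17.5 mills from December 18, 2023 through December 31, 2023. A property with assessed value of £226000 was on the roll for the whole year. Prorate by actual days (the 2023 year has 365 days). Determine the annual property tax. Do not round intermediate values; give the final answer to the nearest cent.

January 1 – July 2, 2023: 183 days at 44.5 mills → £226000 × 4.45% × 183/365 = £5042.2767
July 3 – October 8, 2023: 98 days at 24.5 mills → £226000 × 2.45% × 98/365 = £1486.6466
October 9 – December 17, 2023: 70 days at 11.5 mills → £226000 × 1.15% × 70/365 = £498.4384
December 18 – December 31, 2023: 14 days at 17.5 mills → £226000 × 1.75% × 14/365 = £151.6986
Total = £7179.0603

£7179.06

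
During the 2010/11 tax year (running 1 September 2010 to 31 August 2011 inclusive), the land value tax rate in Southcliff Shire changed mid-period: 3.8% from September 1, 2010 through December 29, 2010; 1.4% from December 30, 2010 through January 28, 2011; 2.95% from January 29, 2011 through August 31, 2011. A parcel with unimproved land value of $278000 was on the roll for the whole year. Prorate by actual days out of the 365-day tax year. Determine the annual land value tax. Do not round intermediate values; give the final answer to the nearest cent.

$8623.71

September 1 – December 29, 2010: 120 days at 3.8% → $278000 × 3.8% × 120/365 = $3473.0959
December 30, 2010 – January 28, 2011: 30 days at 1.4% → $278000 × 1.4% × 30/365 = $319.8904
January 29 – August 31, 2011: 215 days at 2.95% → $278000 × 2.95% × 215/365 = $4830.7260
Total = $8623.7123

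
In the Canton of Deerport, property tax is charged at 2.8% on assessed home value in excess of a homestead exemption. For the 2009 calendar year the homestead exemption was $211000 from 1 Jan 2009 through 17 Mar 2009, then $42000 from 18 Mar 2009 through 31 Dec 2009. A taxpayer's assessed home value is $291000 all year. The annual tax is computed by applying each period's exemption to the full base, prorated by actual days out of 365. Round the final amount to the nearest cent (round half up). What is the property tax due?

1 Jan – 17 Mar 2009: 76 days, exemption $211000 → ($291000 − $211000) × 2.8% × 76/365 = $466.4110
18 Mar – 31 Dec 2009: 289 days, exemption $42000 → ($291000 − $42000) × 2.8% × 289/365 = $5520.2959
Total = $5986.7068

$5986.71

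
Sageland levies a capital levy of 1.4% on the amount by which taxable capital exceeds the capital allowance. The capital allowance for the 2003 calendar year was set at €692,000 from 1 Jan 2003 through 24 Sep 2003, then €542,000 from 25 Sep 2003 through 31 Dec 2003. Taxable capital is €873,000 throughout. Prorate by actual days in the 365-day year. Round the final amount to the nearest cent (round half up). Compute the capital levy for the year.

1 Jan – 24 Sep 2003: 267 days, exemption €692,000 → (€873,000 − €692,000) × 1.4% × 267/365 = €1,853.6384
25 Sep – 31 Dec 2003: 98 days, exemption €542,000 → (€873,000 − €542,000) × 1.4% × 98/365 = €1,244.1973
Total = €3,097.8356

€3,097.84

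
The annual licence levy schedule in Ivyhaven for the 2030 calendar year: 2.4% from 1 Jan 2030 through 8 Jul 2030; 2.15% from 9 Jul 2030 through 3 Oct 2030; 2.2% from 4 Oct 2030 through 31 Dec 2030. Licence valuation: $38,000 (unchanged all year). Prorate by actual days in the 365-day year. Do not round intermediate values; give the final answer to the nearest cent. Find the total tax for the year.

1 Jan – 8 Jul 2030: 189 days at 2.4% → $38,000 × 2.4% × 189/365 = $472.2411
9 Jul – 3 Oct 2030: 87 days at 2.15% → $38,000 × 2.15% × 87/365 = $194.7370
4 Oct – 31 Dec 2030: 89 days at 2.2% → $38,000 × 2.2% × 89/365 = $203.8466
Total = $870.8247

$870.82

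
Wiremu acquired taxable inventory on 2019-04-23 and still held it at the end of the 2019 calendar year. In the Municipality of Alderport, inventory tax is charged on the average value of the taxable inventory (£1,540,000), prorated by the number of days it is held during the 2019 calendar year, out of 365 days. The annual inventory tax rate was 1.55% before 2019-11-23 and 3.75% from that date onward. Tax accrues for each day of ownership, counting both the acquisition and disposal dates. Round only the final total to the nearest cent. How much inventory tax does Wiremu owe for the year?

2019-04-23 to 2019-11-22: 214 days at 1.55% → £1,540,000 × 1.55% × 214/365 = £13,995.0137
2019-11-23 to 2019-12-31: 39 days at 3.75% → £1,540,000 × 3.75% × 39/365 = £6,170.5479
Total = £20,165.5616

£20,165.56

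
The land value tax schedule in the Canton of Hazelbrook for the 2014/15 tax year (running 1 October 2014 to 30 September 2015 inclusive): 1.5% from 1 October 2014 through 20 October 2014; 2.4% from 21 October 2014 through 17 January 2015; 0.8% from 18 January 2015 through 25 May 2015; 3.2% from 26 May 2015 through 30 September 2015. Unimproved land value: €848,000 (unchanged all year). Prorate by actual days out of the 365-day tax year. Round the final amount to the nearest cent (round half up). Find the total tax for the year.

1 October – 20 October 2014: 20 days at 1.5% → €848,000 × 1.5% × 20/365 = €696.9863
21 October 2014 – 17 January 2015: 89 days at 2.4% → €848,000 × 2.4% × 89/365 = €4,962.5425
18 January – 25 May 2015: 128 days at 0.8% → €848,000 × 0.8% × 128/365 = €2,379.0466
26 May – 30 September 2015: 128 days at 3.2% → €848,000 × 3.2% × 128/365 = €9,516.1863
Total = €17,554.7616

€17,554.76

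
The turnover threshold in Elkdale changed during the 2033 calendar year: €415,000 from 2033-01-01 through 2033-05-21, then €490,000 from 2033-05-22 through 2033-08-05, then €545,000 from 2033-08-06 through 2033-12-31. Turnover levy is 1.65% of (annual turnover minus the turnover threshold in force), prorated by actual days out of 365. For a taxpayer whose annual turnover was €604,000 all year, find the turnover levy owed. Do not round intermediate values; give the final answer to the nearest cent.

2033-01-01 to 2033-05-21: 141 days, exemption €415,000 → (€604,000 − €415,000) × 1.65% × 141/365 = €1,204.6808
2033-05-22 to 2033-08-05: 76 days, exemption €490,000 → (€604,000 − €490,000) × 1.65% × 76/365 = €391.6603
2033-08-06 to 2033-12-31: 148 days, exemption €545,000 → (€604,000 − €545,000) × 1.65% × 148/365 = €394.7342
Total = €1,991.0753

€1,991.08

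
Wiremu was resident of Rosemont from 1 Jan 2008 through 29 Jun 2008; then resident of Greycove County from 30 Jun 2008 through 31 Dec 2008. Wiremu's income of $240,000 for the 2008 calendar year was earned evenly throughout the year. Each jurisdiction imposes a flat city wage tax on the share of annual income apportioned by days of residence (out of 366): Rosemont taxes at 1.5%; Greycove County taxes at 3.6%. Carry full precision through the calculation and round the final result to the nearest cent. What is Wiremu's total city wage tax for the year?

Rosemont, 1 Jan – 29 Jun 2008: 181 days → $240,000 × 1.5% × 181/366 = $1,780.3279
Greycove County, 30 Jun – 31 Dec 2008: 185 days → $240,000 × 3.6% × 185/366 = $4,367.2131
Total = $6,147.5410

$6,147.54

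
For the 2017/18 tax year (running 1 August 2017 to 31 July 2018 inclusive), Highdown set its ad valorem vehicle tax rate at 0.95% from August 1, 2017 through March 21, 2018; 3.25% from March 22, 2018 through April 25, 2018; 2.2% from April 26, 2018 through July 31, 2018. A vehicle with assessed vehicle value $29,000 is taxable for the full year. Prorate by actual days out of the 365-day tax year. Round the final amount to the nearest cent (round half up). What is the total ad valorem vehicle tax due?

$435.79

August 1, 2017 – March 21, 2018: 233 days at 0.95% → $29,000 × 0.95% × 233/365 = $175.8671
March 22 – April 25, 2018: 35 days at 3.25% → $29,000 × 3.25% × 35/365 = $90.3767
April 26 – July 31, 2018: 97 days at 2.2% → $29,000 × 2.2% × 97/365 = $169.5507
Total = $435.7945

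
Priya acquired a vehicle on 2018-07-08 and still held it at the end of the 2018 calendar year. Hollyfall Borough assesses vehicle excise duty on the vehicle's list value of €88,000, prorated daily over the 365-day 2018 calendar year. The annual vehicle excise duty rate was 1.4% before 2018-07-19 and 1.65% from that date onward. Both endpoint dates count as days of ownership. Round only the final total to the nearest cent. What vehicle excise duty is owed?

2018-07-08 to 2018-07-18: 11 days at 1.4% → €88,000 × 1.4% × 11/365 = €37.1288
2018-07-19 to 2018-12-31: 166 days at 1.65% → €88,000 × 1.65% × 166/365 = €660.3616
Total = €697.4904

€697.49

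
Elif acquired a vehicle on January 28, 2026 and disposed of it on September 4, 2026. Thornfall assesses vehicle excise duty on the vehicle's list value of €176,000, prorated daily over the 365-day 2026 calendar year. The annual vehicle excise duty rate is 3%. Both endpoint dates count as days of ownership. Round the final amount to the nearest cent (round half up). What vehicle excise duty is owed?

€3,182.47

Days held (January 28 – September 4, 2026): 220 out of 365
Tax = €176,000 × 3% × 220/365 = €3,182.4658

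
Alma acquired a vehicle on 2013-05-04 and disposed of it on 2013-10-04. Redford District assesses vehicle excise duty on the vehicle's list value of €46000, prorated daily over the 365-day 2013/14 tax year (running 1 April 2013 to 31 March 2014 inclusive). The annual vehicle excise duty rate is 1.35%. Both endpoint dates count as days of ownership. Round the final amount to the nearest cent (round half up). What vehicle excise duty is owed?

€262.01

Days held (2013-05-04 to 2013-10-04): 154 out of 365
Tax = €46000 × 1.35% × 154/365 = €262.0110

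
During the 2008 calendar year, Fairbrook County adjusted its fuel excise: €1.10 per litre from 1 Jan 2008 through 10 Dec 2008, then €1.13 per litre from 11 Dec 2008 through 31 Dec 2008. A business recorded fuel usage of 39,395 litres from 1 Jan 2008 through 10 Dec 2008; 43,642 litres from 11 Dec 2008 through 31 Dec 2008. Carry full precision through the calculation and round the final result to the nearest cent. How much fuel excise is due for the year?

€92649.96

1 Jan – 10 Dec 2008: 39,395 litres at €1.10/litre → €43334.50
11 Dec – 31 Dec 2008: 43,642 litres at €1.13/litre → €49315.46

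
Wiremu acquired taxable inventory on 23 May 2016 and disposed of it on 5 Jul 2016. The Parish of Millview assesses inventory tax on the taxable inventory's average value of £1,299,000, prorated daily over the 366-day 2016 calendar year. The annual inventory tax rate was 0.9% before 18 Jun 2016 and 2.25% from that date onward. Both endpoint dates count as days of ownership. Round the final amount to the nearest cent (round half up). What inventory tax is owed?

23 May – 17 Jun 2016: 26 days at 0.9% → £1,299,000 × 0.9% × 26/366 = £830.5082
18 Jun – 5 Jul 2016: 18 days at 2.25% → £1,299,000 × 2.25% × 18/366 = £1,437.4180
Total = £2,267.9262

£2,267.93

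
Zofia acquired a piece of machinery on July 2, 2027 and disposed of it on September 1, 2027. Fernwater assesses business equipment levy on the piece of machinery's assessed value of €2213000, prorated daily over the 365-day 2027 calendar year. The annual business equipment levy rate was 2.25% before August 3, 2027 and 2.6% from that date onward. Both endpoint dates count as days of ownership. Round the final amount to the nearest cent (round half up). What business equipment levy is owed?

€9094.52

July 2 – August 2, 2027: 32 days at 2.25% → €2213000 × 2.25% × 32/365 = €4365.3699
August 3 – September 1, 2027: 30 days at 2.6% → €2213000 × 2.6% × 30/365 = €4729.1507
Total = €9094.5205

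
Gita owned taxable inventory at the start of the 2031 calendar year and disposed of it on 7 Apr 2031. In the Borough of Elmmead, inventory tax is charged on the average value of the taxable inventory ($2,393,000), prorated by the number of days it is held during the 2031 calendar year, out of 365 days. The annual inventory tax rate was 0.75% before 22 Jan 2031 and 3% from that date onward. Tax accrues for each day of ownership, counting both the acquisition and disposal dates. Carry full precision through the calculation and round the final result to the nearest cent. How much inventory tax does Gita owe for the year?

$15,980.65

1 Jan – 21 Jan 2031: 21 days at 0.75% → $2,393,000 × 0.75% × 21/365 = $1,032.5959
22 Jan – 7 Apr 2031: 76 days at 3% → $2,393,000 × 3% × 76/365 = $14,948.0548
Total = $15,980.6507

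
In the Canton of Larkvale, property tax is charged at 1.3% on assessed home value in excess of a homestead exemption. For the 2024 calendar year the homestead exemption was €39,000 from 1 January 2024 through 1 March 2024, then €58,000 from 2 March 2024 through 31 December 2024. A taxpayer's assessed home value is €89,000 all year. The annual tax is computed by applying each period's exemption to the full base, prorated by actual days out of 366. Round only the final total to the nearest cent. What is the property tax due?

1 January – 1 March 2024: 61 days, exemption €39,000 → (€89,000 − €39,000) × 1.3% × 61/366 = €108.3333
2 March – 31 December 2024: 305 days, exemption €58,000 → (€89,000 − €58,000) × 1.3% × 305/366 = €335.8333
Total = €444.1667

€444.17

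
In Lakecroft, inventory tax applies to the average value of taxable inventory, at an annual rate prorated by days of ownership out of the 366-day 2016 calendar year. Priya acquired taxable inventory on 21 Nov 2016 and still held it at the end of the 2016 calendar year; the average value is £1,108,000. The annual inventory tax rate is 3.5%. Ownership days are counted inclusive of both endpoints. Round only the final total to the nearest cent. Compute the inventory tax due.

Days held (21 Nov – 31 Dec 2016): 41 out of 366
Tax = £1,108,000 × 3.5% × 41/366 = £4,344.2077

£4,344.21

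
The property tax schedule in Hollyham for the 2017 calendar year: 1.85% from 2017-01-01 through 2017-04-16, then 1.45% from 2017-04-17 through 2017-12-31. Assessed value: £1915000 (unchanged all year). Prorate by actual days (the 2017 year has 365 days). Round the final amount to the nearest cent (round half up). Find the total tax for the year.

2017-01-01 to 2017-04-16: 106 days at 1.85% → £1915000 × 1.85% × 106/365 = £10288.5342
2017-04-17 to 2017-12-31: 259 days at 1.45% → £1915000 × 1.45% × 259/365 = £19703.5137
Total = £29992.0479

£29992.05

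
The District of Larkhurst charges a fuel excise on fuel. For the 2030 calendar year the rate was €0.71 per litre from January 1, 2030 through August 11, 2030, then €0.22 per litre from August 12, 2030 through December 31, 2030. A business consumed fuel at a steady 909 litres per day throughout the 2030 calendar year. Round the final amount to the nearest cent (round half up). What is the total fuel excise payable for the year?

€172,319.13

January 1 – August 11, 2030: 223 days × 909 litres/day = 202,707 litres at €0.71/litre → €143,921.97
August 12 – December 31, 2030: 142 days × 909 litres/day = 129,078 litres at €0.22/litre → €28,397.16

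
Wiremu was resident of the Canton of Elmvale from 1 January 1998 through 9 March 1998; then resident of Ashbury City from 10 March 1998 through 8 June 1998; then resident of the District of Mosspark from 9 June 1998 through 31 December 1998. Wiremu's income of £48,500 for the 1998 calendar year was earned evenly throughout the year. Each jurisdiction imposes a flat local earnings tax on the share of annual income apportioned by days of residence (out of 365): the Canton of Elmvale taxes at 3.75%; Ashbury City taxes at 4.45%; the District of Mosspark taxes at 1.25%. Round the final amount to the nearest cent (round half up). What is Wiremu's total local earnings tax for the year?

£1,219.08

The Canton of Elmvale, 1 January – 9 March 1998: 68 days → £48,500 × 3.75% × 68/365 = £338.8356
Ashbury City, 10 March – 8 June 1998: 91 days → £48,500 × 4.45% × 91/365 = £538.0842
The District of Mosspark, 9 June – 31 December 1998: 206 days → £48,500 × 1.25% × 206/365 = £342.1575
Total = £1,219.0774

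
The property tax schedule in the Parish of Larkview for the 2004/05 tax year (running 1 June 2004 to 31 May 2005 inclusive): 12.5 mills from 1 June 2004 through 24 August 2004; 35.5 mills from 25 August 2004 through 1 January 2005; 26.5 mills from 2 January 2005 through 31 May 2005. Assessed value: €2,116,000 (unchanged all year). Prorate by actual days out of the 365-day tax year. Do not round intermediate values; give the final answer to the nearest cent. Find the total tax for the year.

€55,958.05

1 June – 24 August 2004: 85 days at 12.5 mills → €2,116,000 × 1.25% × 85/365 = €6,159.5890
25 August 2004 – 1 January 2005: 130 days at 35.5 mills → €2,116,000 × 3.55% × 130/365 = €26,754.3562
2 January – 31 May 2005: 150 days at 26.5 mills → €2,116,000 × 2.65% × 150/365 = €23,044.1096
Total = €55,958.0548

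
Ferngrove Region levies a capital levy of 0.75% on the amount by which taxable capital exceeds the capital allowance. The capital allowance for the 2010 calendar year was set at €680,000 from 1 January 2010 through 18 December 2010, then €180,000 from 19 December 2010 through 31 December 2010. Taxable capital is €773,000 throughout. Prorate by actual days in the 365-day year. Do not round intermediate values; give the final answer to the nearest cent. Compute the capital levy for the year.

€831.06

1 January – 18 December 2010: 352 days, exemption €680,000 → (€773,000 − €680,000) × 0.75% × 352/365 = €672.6575
19 December – 31 December 2010: 13 days, exemption €180,000 → (€773,000 − €180,000) × 0.75% × 13/365 = €158.4041
Total = €831.0616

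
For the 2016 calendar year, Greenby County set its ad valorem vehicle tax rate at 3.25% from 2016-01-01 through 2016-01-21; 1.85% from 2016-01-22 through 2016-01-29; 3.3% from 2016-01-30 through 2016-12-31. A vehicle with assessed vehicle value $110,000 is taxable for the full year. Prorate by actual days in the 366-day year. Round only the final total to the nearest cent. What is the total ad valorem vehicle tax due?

$3,591.98

2016-01-01 to 2016-01-21: 21 days at 3.25% → $110,000 × 3.25% × 21/366 = $205.1230
2016-01-22 to 2016-01-29: 8 days at 1.85% → $110,000 × 1.85% × 8/366 = $44.4809
2016-01-30 to 2016-12-31: 337 days at 3.3% → $110,000 × 3.3% × 337/366 = $3,342.3770
Total = $3,591.9809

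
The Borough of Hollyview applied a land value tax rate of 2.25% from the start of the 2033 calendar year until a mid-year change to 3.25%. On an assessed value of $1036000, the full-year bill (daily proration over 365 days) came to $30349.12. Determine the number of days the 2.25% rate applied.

Let d = days at the first rate; then 365 − d days at the second rate.
$1036000 × [2.25%·d + 3.25%·(365−d)] / 365 = $30349.12
Solving gives d = 117, so the new rate took effect on 28 Apr 2033.

117 days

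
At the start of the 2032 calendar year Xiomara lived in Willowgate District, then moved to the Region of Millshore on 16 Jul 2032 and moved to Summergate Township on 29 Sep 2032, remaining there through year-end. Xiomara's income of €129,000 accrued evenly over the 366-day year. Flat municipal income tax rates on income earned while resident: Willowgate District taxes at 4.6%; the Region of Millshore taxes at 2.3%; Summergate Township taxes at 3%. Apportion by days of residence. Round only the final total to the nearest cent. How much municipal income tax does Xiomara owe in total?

€4,795.91

Willowgate District, 1 Jan – 15 Jul 2032: 197 days → €129,000 × 4.6% × 197/366 = €3,193.9836
The Region of Millshore, 16 Jul – 28 Sep 2032: 75 days → €129,000 × 2.3% × 75/366 = €607.9918
Summergate Township, 29 Sep – 31 Dec 2032: 94 days → €129,000 × 3% × 94/366 = €993.9344
Total = €4,795.9098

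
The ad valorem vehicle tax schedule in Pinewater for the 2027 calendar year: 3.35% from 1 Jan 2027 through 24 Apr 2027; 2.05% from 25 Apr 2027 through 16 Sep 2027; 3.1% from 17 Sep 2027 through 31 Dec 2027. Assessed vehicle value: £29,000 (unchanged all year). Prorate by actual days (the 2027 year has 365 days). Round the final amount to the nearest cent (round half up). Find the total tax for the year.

1 Jan – 24 Apr 2027: 114 days at 3.35% → £29,000 × 3.35% × 114/365 = £303.4274
25 Apr – 16 Sep 2027: 145 days at 2.05% → £29,000 × 2.05% × 145/365 = £236.1712
17 Sep – 31 Dec 2027: 106 days at 3.1% → £29,000 × 3.1% × 106/365 = £261.0795
Total = £800.6781

£800.68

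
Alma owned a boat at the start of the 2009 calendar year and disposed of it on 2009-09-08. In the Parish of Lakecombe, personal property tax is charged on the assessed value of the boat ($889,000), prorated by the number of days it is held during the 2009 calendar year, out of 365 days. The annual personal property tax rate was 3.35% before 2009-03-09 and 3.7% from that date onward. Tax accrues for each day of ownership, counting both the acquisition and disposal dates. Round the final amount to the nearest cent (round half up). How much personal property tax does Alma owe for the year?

2009-01-01 to 2009-03-08: 67 days at 3.35% → $889,000 × 3.35% × 67/365 = $5,466.7411
2009-03-09 to 2009-09-08: 184 days at 3.7% → $889,000 × 3.7% × 184/365 = $16,581.6767
Total = $22,048.4178

$22,048.42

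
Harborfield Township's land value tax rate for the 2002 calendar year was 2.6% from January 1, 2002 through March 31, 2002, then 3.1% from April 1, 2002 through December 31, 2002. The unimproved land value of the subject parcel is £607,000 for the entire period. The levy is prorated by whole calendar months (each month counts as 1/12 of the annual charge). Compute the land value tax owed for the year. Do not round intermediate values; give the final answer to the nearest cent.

£18,058.25

January 1 – March 31, 2002: 3 months at 2.6% → £607,000 × 2.6% × 3/12 = £3,945.5000
April 1 – December 31, 2002: 9 months at 3.1% → £607,000 × 3.1% × 9/12 = £14,112.7500
Total = £18,058.2500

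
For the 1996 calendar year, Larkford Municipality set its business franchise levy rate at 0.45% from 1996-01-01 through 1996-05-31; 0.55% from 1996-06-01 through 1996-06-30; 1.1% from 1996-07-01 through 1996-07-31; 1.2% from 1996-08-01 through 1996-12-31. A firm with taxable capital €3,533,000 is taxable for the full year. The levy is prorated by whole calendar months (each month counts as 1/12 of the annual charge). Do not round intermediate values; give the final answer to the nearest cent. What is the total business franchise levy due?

1996-01-01 to 1996-05-31: 5 months at 0.45% → €3,533,000 × 0.45% × 5/12 = €6,624.3750
1996-06-01 to 1996-06-30: 1 month at 0.55% → €3,533,000 × 0.55% × 1/12 = €1,619.2917
1996-07-01 to 1996-07-31: 1 month at 1.1% → €3,533,000 × 1.1% × 1/12 = €3,238.5833
1996-08-01 to 1996-12-31: 5 months at 1.2% → €3,533,000 × 1.2% × 5/12 = €17,665.0000
Total = €29,147.2500

€29,147.25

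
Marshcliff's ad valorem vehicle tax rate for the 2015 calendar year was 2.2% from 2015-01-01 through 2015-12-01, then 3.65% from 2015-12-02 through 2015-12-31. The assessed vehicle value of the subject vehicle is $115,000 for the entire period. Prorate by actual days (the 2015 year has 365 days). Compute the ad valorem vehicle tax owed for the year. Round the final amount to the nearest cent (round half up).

$2,667.05

2015-01-01 to 2015-12-01: 335 days at 2.2% → $115,000 × 2.2% × 335/365 = $2,322.0548
2015-12-02 to 2015-12-31: 30 days at 3.65% → $115,000 × 3.65% × 30/365 = $345.0000
Total = $2,667.0548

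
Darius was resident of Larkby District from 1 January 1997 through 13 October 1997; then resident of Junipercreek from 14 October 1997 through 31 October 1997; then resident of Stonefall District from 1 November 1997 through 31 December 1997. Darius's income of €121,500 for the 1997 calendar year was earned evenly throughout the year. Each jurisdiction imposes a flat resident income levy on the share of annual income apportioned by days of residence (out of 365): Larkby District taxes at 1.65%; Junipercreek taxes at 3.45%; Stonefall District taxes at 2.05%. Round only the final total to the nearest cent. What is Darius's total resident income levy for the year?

€2,193.82

Larkby District, 1 January – 13 October 1997: 286 days → €121,500 × 1.65% × 286/365 = €1,570.8452
Junipercreek, 14 October – 31 October 1997: 18 days → €121,500 × 3.45% × 18/365 = €206.7164
Stonefall District, 1 November – 31 December 1997: 61 days → €121,500 × 2.05% × 61/365 = €416.2623
Total = €2,193.8240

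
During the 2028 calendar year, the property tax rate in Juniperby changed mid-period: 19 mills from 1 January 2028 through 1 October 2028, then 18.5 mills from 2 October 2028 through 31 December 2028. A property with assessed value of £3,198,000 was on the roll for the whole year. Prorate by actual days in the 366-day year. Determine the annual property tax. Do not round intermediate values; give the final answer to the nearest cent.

£60,364.43

1 January – 1 October 2028: 275 days at 19 mills → £3,198,000 × 1.9% × 275/366 = £45,654.5082
2 October – 31 December 2028: 91 days at 18.5 mills → £3,198,000 × 1.85% × 91/366 = £14,709.9262
Total = £60,364.4344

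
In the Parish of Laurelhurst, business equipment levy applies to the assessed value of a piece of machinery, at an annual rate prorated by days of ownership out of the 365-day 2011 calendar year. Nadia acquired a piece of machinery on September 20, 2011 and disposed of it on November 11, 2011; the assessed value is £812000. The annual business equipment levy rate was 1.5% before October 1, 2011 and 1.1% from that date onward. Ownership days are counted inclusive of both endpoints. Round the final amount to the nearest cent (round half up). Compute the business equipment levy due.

September 20 – September 30, 2011: 11 days at 1.5% → £812000 × 1.5% × 11/365 = £367.0685
October 1 – November 11, 2011: 42 days at 1.1% → £812000 × 1.1% × 42/365 = £1027.7918
Total = £1394.8603

£1394.86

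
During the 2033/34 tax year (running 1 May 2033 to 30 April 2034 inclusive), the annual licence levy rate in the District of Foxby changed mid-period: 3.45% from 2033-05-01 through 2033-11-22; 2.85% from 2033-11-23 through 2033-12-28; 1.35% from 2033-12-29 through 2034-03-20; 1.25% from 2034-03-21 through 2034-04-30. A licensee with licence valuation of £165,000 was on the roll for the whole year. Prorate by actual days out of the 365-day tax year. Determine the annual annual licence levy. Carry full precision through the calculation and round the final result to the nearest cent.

£4,408.66

2033-05-01 to 2033-11-22: 206 days at 3.45% → £165,000 × 3.45% × 206/365 = £3,212.7534
2033-11-23 to 2033-12-28: 36 days at 2.85% → £165,000 × 2.85% × 36/365 = £463.8082
2033-12-29 to 2034-03-20: 82 days at 1.35% → £165,000 × 1.35% × 82/365 = £500.4247
2034-03-21 to 2034-04-30: 41 days at 1.25% → £165,000 × 1.25% × 41/365 = £231.6781
Total = £4,408.6644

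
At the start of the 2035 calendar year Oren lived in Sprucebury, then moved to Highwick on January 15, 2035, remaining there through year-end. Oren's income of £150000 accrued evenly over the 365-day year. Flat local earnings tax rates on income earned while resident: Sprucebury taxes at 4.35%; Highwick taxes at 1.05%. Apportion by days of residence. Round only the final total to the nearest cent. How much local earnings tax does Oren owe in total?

Sprucebury, January 1 – January 14, 2035: 14 days → £150000 × 4.35% × 14/365 = £250.2740
Highwick, January 15 – December 31, 2035: 351 days → £150000 × 1.05% × 351/365 = £1514.5890
Total = £1764.8630

£1764.86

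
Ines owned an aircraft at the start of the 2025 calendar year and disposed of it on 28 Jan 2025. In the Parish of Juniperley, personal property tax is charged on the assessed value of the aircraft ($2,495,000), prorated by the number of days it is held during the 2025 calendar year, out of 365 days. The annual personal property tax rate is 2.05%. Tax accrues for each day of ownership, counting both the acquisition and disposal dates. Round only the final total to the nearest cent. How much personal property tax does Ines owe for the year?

Days held (1 Jan – 28 Jan 2025): 28 out of 365
Tax = $2,495,000 × 2.05% × 28/365 = $3,923.6438

$3,923.64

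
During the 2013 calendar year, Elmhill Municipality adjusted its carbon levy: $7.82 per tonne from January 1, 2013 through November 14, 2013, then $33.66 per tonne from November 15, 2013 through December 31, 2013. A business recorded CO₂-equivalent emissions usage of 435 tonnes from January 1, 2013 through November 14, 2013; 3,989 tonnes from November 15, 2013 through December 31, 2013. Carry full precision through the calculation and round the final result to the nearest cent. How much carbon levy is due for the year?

$137671.44

January 1 – November 14, 2013: 435 tonnes at $7.82/tonne → $3401.70
November 15 – December 31, 2013: 3,989 tonnes at $33.66/tonne → $134269.74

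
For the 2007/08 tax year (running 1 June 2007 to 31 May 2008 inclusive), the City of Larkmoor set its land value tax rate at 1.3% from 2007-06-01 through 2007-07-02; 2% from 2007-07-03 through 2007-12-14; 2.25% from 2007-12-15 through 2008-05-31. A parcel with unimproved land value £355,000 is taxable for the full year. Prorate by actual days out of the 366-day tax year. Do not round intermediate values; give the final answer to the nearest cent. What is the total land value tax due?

2007-06-01 to 2007-07-02: 32 days at 1.3% → £355,000 × 1.3% × 32/366 = £403.4973
2007-07-03 to 2007-12-14: 165 days at 2% → £355,000 × 2% × 165/366 = £3,200.8197
2007-12-15 to 2008-05-31: 169 days at 2.25% → £355,000 × 2.25% × 169/366 = £3,688.2172
Total = £7,292.5342

£7,292.53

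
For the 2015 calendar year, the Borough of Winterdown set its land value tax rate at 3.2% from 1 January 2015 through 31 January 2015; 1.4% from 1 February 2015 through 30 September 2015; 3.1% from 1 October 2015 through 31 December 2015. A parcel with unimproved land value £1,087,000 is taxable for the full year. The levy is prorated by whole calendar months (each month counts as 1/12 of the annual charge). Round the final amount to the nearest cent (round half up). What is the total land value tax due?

1 January – 31 January 2015: 1 month at 3.2% → £1,087,000 × 3.2% × 1/12 = £2,898.6667
1 February – 30 September 2015: 8 months at 1.4% → £1,087,000 × 1.4% × 8/12 = £10,145.3333
1 October – 31 December 2015: 3 months at 3.1% → £1,087,000 × 3.1% × 3/12 = £8,424.2500
Total = £21,468.2500

£21,468.25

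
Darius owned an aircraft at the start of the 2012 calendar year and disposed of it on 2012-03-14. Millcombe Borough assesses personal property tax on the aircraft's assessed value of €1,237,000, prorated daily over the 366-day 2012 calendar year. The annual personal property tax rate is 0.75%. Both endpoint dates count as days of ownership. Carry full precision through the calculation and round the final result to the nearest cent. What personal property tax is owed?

Days held (2012-01-01 to 2012-03-14): 74 out of 366
Tax = €1,237,000 × 0.75% × 74/366 = €1,875.7787

€1,875.78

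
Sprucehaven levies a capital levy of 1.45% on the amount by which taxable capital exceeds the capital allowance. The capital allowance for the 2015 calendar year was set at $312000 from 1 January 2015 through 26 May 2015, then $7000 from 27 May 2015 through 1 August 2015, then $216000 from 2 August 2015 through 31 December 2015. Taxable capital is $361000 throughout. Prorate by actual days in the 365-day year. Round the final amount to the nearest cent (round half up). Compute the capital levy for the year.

$2101.98

1 January – 26 May 2015: 146 days, exemption $312000 → ($361000 − $312000) × 1.45% × 146/365 = $284.2000
27 May – 1 August 2015: 67 days, exemption $7000 → ($361000 − $7000) × 1.45% × 67/365 = $942.2219
2 August – 31 December 2015: 152 days, exemption $216000 → ($361000 − $216000) × 1.45% × 152/365 = $875.5616
Total = $2101.9836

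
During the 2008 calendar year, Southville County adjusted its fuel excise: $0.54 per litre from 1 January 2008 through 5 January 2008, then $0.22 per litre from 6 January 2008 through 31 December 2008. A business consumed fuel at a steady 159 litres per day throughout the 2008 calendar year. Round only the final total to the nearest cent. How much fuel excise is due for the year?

1 January – 5 January 2008: 5 days × 159 litres/day = 795 litres at $0.54/litre → $429.30
6 January – 31 December 2008: 361 days × 159 litres/day = 57,399 litres at $0.22/litre → $12,627.78

$13,057.08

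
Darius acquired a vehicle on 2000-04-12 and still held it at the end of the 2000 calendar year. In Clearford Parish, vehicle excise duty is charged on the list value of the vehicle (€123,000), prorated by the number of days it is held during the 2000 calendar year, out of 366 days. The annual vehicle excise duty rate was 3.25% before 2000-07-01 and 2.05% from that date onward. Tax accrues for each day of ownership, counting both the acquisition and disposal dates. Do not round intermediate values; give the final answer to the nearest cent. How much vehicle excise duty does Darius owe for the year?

2000-04-12 to 2000-06-30: 80 days at 3.25% → €123,000 × 3.25% × 80/366 = €873.7705
2000-07-01 to 2000-12-31: 184 days at 2.05% → €123,000 × 2.05% × 184/366 = €1,267.6393
Total = €2,141.4098

€2,141.41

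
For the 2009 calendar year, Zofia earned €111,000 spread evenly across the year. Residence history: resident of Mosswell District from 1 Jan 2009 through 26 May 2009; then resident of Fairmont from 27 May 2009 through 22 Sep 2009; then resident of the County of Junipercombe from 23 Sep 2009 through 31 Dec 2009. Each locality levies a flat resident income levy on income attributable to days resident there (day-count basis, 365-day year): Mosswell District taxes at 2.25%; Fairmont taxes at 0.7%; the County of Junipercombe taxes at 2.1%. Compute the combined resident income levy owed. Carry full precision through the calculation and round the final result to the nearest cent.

€1,890.95

Mosswell District, 1 Jan – 26 May 2009: 146 days → €111,000 × 2.25% × 146/365 = €999.0000
Fairmont, 27 May – 22 Sep 2009: 119 days → €111,000 × 0.7% × 119/365 = €253.3233
The County of Junipercombe, 23 Sep – 31 Dec 2009: 100 days → €111,000 × 2.1% × 100/365 = €638.6301
Total = €1,890.9534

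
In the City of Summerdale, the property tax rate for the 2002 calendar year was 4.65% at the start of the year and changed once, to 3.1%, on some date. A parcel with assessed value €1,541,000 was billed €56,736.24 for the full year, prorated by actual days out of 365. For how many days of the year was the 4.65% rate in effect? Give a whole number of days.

Let d = days at the first rate; then 365 − d days at the second rate.
€1,541,000 × [4.65%·d + 3.1%·(365−d)] / 365 = €56,736.24
Solving gives d = 137, so the new rate took effect on 18 May 2002.

137 days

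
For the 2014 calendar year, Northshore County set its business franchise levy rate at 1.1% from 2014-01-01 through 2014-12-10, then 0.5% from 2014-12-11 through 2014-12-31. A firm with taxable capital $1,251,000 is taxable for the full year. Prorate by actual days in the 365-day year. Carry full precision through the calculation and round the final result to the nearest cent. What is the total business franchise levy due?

2014-01-01 to 2014-12-10: 344 days at 1.1% → $1,251,000 × 1.1% × 344/365 = $12,969.2712
2014-12-11 to 2014-12-31: 21 days at 0.5% → $1,251,000 × 0.5% × 21/365 = $359.8767
Total = $13,329.1479

$13,329.15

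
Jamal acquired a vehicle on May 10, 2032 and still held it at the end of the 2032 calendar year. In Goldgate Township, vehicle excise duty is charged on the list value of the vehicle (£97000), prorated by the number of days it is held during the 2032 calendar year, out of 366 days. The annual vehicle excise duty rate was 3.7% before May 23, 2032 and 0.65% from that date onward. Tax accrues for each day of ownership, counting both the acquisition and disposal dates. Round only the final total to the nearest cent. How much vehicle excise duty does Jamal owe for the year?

£511.64

May 10 – May 22, 2032: 13 days at 3.7% → £97000 × 3.7% × 13/366 = £127.4781
May 23 – December 31, 2032: 223 days at 0.65% → £97000 × 0.65% × 223/366 = £384.1571
Total = £511.6352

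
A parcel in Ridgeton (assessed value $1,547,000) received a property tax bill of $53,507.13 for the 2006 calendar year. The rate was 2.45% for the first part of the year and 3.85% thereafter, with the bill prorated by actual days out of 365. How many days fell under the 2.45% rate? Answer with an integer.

Let d = days at the first rate; then 365 − d days at the second rate.
$1,547,000 × [2.45%·d + 3.85%·(365−d)] / 365 = $53,507.13
Solving gives d = 102, so the new rate took effect on 13 April 2006.

102 days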